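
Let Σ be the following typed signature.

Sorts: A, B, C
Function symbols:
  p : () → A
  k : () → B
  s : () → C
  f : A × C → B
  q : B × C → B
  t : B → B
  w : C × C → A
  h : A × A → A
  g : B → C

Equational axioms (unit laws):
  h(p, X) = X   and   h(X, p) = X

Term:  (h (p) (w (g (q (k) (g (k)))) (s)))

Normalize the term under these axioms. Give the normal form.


normal form = (w (g (q (k) (g (k)))) (s))

1. (h (p) (w (g (q (k) (g (k)))) (s)))  →  (w (g (q (k) (g (k)))) (s))


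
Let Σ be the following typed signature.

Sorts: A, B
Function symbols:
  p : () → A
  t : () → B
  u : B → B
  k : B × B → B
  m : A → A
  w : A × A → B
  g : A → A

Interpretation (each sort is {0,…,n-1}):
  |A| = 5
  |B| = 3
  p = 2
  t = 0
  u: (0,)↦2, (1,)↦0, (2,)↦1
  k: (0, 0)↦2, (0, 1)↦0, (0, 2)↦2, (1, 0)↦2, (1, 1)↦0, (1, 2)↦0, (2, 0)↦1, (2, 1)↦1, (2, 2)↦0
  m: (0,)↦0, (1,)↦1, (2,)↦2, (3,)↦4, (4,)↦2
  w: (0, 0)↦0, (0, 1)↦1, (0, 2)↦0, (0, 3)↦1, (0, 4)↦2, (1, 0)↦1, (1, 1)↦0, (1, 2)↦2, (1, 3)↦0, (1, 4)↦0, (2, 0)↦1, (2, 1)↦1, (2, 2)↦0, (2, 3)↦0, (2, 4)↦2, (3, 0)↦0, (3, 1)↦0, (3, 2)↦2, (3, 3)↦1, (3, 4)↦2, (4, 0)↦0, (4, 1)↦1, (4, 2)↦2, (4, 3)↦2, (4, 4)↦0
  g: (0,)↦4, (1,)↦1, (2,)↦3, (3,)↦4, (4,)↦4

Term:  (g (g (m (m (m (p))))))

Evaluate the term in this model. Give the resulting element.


value = 4

  p = 2
  (m (p)) = m(2,) = 2
  (m (m (p))) = m(2,) = 2
  (m (m (m (p)))) = m(2,) = 2
  (g (m (m (m (p))))) = g(2,) = 3
  (g (g (m (m (m (p)))))) = g(3,) = 4


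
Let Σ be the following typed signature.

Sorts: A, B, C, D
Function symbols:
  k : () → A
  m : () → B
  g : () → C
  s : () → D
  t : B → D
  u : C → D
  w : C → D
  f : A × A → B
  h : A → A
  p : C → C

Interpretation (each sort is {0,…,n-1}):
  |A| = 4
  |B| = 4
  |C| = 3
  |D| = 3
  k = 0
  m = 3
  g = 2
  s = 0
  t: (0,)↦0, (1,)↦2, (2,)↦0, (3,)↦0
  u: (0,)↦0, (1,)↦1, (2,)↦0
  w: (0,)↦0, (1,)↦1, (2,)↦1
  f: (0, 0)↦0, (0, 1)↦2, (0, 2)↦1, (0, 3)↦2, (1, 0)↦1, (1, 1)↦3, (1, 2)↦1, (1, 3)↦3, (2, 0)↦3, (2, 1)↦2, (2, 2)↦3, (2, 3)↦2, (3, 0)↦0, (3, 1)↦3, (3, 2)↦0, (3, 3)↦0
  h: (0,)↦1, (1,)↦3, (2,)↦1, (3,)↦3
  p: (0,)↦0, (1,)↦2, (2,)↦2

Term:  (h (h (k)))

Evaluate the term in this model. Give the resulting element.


value = 3

  k = 0
  (h (k)) = h(0,) = 1
  (h (h (k))) = h(1,) = 3


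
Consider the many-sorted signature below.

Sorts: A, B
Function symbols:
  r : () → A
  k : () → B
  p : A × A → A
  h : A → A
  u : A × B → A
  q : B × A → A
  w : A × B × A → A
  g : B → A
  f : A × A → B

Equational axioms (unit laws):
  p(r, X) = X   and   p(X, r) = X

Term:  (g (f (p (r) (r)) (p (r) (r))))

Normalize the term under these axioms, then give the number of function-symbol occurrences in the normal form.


1. (g (f (p (r) (r)) (p (r) (r))))  →  (g (f (r) (p (r) (r))))
2. (g (f (r) (p (r) (r))))  →  (g (f (r) (r)))
normal form: (g (f (r) (r)))

size = 4


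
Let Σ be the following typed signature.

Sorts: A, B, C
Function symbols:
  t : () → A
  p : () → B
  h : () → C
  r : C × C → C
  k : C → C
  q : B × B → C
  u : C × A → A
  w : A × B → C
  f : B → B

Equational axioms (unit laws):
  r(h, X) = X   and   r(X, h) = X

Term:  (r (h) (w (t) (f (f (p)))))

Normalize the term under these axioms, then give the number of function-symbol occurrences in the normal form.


size = 5

1. (r (h) (w (t) (f (f (p)))))  →  (w (t) (f (f (p))))
normal form: (w (t) (f (f (p))))


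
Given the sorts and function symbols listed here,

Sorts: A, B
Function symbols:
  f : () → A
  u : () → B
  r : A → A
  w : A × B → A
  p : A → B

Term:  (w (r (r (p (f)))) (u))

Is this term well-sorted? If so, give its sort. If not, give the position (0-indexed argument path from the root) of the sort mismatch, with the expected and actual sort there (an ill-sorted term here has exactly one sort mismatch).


ill-sorted at position [0, 0, 0]: expected A, got B

        (f) : A
      (p (f)) : B
    (r (p (f))) : ✗ arg 0 at [0, 0, 0] has sort B, expected A
  (u) : B


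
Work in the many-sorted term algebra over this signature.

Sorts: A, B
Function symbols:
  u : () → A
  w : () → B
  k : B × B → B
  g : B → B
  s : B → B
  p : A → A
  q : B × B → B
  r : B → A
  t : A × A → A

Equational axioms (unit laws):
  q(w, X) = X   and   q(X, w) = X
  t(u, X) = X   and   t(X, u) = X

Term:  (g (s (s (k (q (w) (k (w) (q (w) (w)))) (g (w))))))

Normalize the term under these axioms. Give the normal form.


1. (g (s (s (k (q (w) (k (w) (q (w) (w)))) (g (w))))))  →  (g (s (s (k (k (w) (q (w) (w))) (g (w))))))
2. (g (s (s (k (k (w) (q (w) (w))) (g (w))))))  →  (g (s (s (k (k (w) (w)) (g (w))))))

normal form = (g (s (s (k (k (w) (w)) (g (w))))))


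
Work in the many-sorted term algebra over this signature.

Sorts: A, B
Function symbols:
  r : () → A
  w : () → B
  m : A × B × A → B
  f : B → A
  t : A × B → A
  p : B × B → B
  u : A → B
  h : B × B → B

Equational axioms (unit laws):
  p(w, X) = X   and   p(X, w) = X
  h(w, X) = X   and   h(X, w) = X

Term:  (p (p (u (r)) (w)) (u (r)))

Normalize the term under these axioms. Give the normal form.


normal form = (p (u (r)) (u (r)))

1. (p (p (u (r)) (w)) (u (r)))  →  (p (u (r)) (u (r)))


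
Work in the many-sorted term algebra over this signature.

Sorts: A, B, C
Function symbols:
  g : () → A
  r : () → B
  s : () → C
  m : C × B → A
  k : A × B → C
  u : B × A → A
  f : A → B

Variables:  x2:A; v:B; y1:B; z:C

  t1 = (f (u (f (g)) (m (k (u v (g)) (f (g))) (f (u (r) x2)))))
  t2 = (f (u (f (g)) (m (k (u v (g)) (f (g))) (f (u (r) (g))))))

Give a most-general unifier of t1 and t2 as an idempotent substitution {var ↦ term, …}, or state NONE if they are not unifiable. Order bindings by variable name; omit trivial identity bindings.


{x2 ↦ (g)}


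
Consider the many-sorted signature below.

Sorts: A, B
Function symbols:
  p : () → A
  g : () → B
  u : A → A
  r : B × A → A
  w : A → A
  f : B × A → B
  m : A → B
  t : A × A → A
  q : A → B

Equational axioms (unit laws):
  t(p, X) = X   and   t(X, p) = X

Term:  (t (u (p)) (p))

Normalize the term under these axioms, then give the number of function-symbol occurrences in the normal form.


size = 2

1. (t (u (p)) (p))  →  (u (p))
normal form: (u (p))


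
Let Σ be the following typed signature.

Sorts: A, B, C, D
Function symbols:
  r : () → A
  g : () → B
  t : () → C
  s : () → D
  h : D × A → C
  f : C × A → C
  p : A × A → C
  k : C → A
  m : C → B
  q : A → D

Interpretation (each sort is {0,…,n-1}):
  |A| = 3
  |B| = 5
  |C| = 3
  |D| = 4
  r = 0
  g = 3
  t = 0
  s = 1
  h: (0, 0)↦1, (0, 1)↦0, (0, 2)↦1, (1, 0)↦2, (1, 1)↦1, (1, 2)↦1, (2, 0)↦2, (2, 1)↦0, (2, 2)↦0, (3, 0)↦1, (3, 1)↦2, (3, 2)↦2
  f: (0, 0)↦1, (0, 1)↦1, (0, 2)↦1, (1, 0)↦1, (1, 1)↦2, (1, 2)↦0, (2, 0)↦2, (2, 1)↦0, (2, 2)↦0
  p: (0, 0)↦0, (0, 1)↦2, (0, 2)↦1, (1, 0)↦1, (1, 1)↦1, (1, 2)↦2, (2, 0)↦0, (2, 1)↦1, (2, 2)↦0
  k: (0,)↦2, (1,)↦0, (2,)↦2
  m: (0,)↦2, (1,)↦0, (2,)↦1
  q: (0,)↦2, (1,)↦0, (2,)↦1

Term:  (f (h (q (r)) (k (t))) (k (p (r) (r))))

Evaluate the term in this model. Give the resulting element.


  r = 0
  (q (r)) = q(0,) = 2
  t = 0
  (k (t)) = k(0,) = 2
  (h (q (r)) (k (t))) = h(2, 2) = 0
  r = 0
  r = 0
  (p (r) (r)) = p(0, 0) = 0
  (k (p (r) (r))) = k(0,) = 2
  (f (h (q (r)) (k (t))) (k (p (r) (r)))) = f(0, 2) = 1

value = 1


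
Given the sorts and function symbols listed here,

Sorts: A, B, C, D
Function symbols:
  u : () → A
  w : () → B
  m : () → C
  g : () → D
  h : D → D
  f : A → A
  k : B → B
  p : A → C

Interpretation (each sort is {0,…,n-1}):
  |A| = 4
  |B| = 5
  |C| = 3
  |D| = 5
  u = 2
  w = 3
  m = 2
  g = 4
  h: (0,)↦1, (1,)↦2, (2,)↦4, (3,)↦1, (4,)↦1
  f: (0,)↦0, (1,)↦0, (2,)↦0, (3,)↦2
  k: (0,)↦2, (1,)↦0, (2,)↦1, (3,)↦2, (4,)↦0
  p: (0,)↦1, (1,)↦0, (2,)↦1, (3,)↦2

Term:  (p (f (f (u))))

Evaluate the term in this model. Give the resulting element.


  u = 2
  (f (u)) = f(2,) = 0
  (f (f (u))) = f(0,) = 0
  (p (f (f (u)))) = p(0,) = 1

value = 1


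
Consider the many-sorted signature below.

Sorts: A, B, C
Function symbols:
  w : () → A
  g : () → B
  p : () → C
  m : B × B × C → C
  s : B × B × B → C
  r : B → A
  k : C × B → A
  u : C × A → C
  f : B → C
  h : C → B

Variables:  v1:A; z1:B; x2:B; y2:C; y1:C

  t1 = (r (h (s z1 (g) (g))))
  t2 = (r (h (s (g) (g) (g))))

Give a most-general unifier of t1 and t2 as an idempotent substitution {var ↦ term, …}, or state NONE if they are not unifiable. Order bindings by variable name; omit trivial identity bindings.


{z1 ↦ (g)}


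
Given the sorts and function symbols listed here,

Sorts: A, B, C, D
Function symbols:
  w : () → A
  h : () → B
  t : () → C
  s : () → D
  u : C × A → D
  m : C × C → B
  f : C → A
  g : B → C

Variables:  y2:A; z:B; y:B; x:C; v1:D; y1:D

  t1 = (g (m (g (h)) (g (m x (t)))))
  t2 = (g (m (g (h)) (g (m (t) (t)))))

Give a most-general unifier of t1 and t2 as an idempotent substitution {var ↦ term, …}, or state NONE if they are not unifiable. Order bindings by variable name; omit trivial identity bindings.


{x ↦ (t)}


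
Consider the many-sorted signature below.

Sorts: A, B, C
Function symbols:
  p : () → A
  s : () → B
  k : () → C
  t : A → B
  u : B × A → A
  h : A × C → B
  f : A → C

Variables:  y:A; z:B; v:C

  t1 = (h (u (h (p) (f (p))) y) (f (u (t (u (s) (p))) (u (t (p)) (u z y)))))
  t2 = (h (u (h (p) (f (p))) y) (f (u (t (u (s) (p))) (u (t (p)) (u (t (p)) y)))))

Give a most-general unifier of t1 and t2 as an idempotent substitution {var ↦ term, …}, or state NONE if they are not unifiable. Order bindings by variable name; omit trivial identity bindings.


{z ↦ (t (p))}


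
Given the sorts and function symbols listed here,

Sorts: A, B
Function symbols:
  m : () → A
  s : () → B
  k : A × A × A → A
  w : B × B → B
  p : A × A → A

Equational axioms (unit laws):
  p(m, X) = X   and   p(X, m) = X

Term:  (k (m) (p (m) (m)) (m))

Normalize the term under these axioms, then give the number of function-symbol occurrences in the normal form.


1. (k (m) (p (m) (m)) (m))  →  (k (m) (m) (m))
normal form: (k (m) (m) (m))

size = 4


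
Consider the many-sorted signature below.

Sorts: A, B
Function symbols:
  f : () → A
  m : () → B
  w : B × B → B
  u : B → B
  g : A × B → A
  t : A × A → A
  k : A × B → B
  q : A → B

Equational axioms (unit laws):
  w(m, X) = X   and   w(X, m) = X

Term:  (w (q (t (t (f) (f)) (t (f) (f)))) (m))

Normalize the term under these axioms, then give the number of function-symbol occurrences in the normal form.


size = 8

1. (w (q (t (t (f) (f)) (t (f) (f)))) (m))  →  (q (t (t (f) (f)) (t (f) (f))))
normal form: (q (t (t (f) (f)) (t (f) (f))))


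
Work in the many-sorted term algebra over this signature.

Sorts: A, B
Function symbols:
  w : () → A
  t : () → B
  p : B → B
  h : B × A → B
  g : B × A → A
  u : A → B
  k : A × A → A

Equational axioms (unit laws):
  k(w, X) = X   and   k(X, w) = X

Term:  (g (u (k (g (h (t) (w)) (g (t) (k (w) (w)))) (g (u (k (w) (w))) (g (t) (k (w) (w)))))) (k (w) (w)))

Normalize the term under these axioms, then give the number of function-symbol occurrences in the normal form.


size = 17

1. (g (u (k (g (h (t) (w)) (g (t) (k (w) (w)))) (g (u (k (w) (w))) (g (t) (k (w) (w)))))) (k (w) (w)))  →  (g (u (k (g (h (t) (w)) (g (t) (w))) (g (u (k (w) (w))) (g (t) (k (w) (w)))))) (k (w) (w)))
2. (g (u (k (g (h (t) (w)) (g (t) (w))) (g (u (k (w) (w))) (g (t) (k (w) (w)))))) (k (w) (w)))  →  (g (u (k (g (h (t) (w)) (g (t) (w))) (g (u (w)) (g (t) (k (w) (w)))))) (k (w) (w)))
3. (g (u (k (g (h (t) (w)) (g (t) (w))) (g (u (w)) (g (t) (k (w) (w)))))) (k (w) (w)))  →  (g (u (k (g (h (t) (w)) (g (t) (w))) (g (u (w)) (g (t) (w))))) (k (w) (w)))
4. (g (u (k (g (h (t) (w)) (g (t) (w))) (g (u (w)) (g (t) (w))))) (k (w) (w)))  →  (g (u (k (g (h (t) (w)) (g (t) (w))) (g (u (w)) (g (t) (w))))) (w))
normal form: (g (u (k (g (h (t) (w)) (g (t) (w))) (g (u (w)) (g (t) (w))))) (w))


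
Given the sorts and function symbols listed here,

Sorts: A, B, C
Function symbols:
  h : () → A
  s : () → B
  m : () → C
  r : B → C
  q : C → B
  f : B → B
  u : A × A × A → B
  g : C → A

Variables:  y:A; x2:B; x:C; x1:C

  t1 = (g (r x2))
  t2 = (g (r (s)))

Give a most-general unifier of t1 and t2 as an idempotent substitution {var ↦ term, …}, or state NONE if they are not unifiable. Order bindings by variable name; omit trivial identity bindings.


{x2 ↦ (s)}


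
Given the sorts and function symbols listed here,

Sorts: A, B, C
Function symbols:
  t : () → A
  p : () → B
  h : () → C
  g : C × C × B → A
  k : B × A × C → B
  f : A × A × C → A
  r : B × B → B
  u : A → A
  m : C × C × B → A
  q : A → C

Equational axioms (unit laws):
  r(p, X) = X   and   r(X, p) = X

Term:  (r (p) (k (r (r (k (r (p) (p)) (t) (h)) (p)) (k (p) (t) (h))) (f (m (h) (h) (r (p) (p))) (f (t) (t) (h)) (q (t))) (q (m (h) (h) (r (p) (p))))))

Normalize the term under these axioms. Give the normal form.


1. (r (p) (k (r (r (k (r (p) (p)) (t) (h)) (p)) (k (p) (t) (h))) (f (m (h) (h) (r (p) (p))) (f (t) (t) (h)) (q (t))) (q (m (h) (h) (r (p) (p))))))  →  (k (r (r (k (r (p) (p)) (t) (h)) (p)) (k (p) (t) (h))) (f (m (h) (h) (r (p) (p))) (f (t) (t) (h)) (q (t))) (q (m (h) (h) (r (p) (p)))))
2. (k (r (r (k (r (p) (p)) (t) (h)) (p)) (k (p) (t) (h))) (f (m (h) (h) (r (p) (p))) (f (t) (t) (h)) (q (t))) (q (m (h) (h) (r (p) (p)))))  →  (k (r (k (r (p) (p)) (t) (h)) (k (p) (t) (h))) (f (m (h) (h) (r (p) (p))) (f (t) (t) (h)) (q (t))) (q (m (h) (h) (r (p) (p)))))
3. (k (r (k (r (p) (p)) (t) (h)) (k (p) (t) (h))) (f (m (h) (h) (r (p) (p))) (f (t) (t) (h)) (q (t))) (q (m (h) (h) (r (p) (p)))))  →  (k (r (k (p) (t) (h)) (k (p) (t) (h))) (f (m (h) (h) (r (p) (p))) (f (t) (t) (h)) (q (t))) (q (m (h) (h) (r (p) (p)))))
4. (k (r (k (p) (t) (h)) (k (p) (t) (h))) (f (m (h) (h) (r (p) (p))) (f (t) (t) (h)) (q (t))) (q (m (h) (h) (r (p) (p)))))  →  (k (r (k (p) (t) (h)) (k (p) (t) (h))) (f (m (h) (h) (p)) (f (t) (t) (h)) (q (t))) (q (m (h) (h) (r (p) (p)))))
5. (k (r (k (p) (t) (h)) (k (p) (t) (h))) (f (m (h) (h) (p)) (f (t) (t) (h)) (q (t))) (q (m (h) (h) (r (p) (p)))))  →  (k (r (k (p) (t) (h)) (k (p) (t) (h))) (f (m (h) (h) (p)) (f (t) (t) (h)) (q (t))) (q (m (h) (h) (p))))

normal form = (k (r (k (p) (t) (h)) (k (p) (t) (h))) (f (m (h) (h) (p)) (f (t) (t) (h)) (q (t))) (q (m (h) (h) (p))))


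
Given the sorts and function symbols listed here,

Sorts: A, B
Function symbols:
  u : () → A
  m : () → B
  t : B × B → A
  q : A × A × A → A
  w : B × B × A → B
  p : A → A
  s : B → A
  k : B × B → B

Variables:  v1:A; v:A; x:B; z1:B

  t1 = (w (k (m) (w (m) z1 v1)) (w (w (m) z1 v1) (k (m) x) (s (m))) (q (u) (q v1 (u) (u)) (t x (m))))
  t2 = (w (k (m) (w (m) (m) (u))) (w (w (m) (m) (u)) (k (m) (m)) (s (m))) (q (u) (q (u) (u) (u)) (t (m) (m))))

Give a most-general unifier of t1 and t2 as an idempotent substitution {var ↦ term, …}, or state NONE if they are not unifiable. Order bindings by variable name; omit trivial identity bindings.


{v1 ↦ (u), x ↦ (m), z1 ↦ (m)}


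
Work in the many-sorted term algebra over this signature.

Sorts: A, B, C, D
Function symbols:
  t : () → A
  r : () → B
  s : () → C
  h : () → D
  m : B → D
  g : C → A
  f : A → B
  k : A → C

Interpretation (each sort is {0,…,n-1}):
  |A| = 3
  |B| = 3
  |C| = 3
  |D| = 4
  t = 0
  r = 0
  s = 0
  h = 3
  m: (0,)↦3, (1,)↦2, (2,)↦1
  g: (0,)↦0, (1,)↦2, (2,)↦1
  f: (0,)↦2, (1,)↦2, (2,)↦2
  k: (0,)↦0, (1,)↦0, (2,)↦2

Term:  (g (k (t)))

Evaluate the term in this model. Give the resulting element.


value = 0

  t = 0
  (k (t)) = k(0,) = 0
  (g (k (t))) = g(0,) = 0


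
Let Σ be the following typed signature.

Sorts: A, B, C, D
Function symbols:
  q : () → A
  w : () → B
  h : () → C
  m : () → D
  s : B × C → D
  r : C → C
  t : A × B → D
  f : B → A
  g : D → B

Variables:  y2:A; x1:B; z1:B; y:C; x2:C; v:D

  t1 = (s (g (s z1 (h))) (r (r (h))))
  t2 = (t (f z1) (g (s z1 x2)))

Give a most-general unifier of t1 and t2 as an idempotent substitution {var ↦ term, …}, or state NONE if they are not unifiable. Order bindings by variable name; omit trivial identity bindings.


head clash or occurs-check failure — not unifiable

NONE (not unifiable)


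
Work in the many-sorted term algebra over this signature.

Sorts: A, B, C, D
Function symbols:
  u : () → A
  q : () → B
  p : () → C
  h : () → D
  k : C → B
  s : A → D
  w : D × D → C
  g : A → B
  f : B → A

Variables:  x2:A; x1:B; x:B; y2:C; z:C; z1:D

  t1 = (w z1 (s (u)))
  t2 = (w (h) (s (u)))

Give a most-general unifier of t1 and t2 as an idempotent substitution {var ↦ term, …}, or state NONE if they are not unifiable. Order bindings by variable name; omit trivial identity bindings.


{z1 ↦ (h)}


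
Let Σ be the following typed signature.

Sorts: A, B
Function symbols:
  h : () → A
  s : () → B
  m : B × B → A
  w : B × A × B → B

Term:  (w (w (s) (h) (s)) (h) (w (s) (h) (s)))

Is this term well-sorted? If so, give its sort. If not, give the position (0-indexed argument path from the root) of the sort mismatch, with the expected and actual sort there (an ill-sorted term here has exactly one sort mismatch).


well-sorted; sort = B

    (s) : B
    (h) : A
    (s) : B
  (w (s) (h) (s)) : B
  (h) : A
    (s) : B
    (h) : A
    (s) : B
  (w (s) (h) (s)) : B
(w (w (s) (h) (s)) (h) (w (s) (h) (s))) : B


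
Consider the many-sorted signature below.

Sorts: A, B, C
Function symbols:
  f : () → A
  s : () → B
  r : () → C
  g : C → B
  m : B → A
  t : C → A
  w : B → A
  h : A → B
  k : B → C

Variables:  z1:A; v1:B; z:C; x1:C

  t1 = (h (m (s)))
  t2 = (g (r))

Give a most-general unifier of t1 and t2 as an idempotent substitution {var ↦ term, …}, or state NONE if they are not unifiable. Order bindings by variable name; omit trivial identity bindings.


NONE (not unifiable)

head clash or occurs-check failure — not unifiable


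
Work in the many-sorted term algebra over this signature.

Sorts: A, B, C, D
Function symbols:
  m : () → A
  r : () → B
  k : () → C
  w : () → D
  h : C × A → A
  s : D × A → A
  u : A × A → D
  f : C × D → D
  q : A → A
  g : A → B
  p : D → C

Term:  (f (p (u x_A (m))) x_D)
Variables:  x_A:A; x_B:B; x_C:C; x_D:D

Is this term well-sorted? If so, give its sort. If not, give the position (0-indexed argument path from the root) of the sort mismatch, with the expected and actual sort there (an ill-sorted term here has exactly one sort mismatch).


well-sorted; sort = D

      x_A : A
      (m) : A
    (u x_A (m)) : D
  (p (u x_A (m))) : C
  x_D : D
(f (p (u x_A (m))) x_D) : D


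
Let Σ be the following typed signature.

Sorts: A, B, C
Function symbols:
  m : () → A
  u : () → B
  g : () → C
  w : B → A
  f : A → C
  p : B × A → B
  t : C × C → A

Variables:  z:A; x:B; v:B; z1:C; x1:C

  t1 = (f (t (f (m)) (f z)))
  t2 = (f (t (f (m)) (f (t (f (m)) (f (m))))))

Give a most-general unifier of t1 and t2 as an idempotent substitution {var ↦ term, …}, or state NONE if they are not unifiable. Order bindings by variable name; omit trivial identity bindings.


{z ↦ (t (f (m)) (f (m)))}


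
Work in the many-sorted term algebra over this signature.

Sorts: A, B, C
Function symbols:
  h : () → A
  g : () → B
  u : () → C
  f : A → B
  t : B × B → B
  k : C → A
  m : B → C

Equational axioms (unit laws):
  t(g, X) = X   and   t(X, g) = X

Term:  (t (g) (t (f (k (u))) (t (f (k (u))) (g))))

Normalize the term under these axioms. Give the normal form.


normal form = (t (f (k (u))) (f (k (u))))

1. (t (g) (t (f (k (u))) (t (f (k (u))) (g))))  →  (t (f (k (u))) (t (f (k (u))) (g)))
2. (t (f (k (u))) (t (f (k (u))) (g)))  →  (t (f (k (u))) (f (k (u))))


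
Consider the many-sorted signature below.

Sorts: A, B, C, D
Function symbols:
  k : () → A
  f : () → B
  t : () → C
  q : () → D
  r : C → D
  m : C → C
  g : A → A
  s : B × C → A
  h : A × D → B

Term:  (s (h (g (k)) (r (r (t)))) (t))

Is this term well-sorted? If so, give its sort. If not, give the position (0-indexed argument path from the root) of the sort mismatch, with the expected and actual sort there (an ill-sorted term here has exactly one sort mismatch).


      (k) : A
    (g (k)) : A
        (t) : C
      (r (t)) : D
    (r (r (t))) : ✗ arg 0 at [0, 1, 0] has sort D, expected C
  (t) : C

ill-sorted at position [0, 1, 0]: expected C, got D


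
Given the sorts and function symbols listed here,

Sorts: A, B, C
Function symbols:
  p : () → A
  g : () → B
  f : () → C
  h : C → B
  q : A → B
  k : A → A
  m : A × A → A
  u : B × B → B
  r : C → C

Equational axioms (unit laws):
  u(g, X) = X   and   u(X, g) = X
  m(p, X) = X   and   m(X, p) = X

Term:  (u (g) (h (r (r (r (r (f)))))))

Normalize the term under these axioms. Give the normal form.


1. (u (g) (h (r (r (r (r (f)))))))  →  (h (r (r (r (r (f))))))

normal form = (h (r (r (r (r (f))))))


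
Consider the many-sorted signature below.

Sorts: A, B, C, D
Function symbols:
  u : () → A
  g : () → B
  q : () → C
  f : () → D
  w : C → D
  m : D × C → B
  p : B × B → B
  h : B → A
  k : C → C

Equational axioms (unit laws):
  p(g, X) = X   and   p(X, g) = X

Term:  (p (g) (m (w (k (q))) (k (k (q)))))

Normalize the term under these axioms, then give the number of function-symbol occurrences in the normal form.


1. (p (g) (m (w (k (q))) (k (k (q)))))  →  (m (w (k (q))) (k (k (q))))
normal form: (m (w (k (q))) (k (k (q))))

size = 7


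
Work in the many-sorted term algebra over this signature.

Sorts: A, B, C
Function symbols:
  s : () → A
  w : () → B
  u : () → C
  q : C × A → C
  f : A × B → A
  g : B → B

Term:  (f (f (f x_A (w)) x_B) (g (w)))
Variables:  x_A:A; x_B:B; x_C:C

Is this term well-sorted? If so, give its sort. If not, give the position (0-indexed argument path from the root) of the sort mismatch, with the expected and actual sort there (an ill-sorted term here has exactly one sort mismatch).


well-sorted; sort = A

      x_A : A
      (w) : B
    (f x_A (w)) : A
    x_B : B
  (f (f x_A (w)) x_B) : A
    (w) : B
  (g (w)) : B
(f (f (f x_A (w)) x_B) (g (w))) : A


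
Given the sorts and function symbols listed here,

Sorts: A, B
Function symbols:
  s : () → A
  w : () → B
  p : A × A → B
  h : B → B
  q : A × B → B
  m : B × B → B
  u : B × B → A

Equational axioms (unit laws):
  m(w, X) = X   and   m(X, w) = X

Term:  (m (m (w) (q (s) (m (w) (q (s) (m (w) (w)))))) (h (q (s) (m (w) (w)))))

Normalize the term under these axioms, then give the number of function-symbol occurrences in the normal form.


size = 10

1. (m (m (w) (q (s) (m (w) (q (s) (m (w) (w)))))) (h (q (s) (m (w) (w)))))  →  (m (q (s) (m (w) (q (s) (m (w) (w))))) (h (q (s) (m (w) (w)))))
2. (m (q (s) (m (w) (q (s) (m (w) (w))))) (h (q (s) (m (w) (w)))))  →  (m (q (s) (q (s) (m (w) (w)))) (h (q (s) (m (w) (w)))))
3. (m (q (s) (q (s) (m (w) (w)))) (h (q (s) (m (w) (w)))))  →  (m (q (s) (q (s) (w))) (h (q (s) (m (w) (w)))))
4. (m (q (s) (q (s) (w))) (h (q (s) (m (w) (w)))))  →  (m (q (s) (q (s) (w))) (h (q (s) (w))))
normal form: (m (q (s) (q (s) (w))) (h (q (s) (w))))


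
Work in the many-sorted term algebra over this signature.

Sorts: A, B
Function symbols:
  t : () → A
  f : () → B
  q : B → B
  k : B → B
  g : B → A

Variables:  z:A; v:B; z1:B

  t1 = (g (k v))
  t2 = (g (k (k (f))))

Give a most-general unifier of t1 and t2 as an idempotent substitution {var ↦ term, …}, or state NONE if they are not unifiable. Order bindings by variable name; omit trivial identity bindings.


{v ↦ (k (f))}


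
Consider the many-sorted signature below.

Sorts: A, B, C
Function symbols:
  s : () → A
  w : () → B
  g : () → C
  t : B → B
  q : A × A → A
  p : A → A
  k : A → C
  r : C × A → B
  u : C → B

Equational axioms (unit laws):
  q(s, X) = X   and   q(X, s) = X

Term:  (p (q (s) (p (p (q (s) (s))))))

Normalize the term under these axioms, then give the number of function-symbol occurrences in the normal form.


size = 4

1. (p (q (s) (p (p (q (s) (s))))))  →  (p (p (p (q (s) (s)))))
2. (p (p (p (q (s) (s)))))  →  (p (p (p (s))))
normal form: (p (p (p (s))))


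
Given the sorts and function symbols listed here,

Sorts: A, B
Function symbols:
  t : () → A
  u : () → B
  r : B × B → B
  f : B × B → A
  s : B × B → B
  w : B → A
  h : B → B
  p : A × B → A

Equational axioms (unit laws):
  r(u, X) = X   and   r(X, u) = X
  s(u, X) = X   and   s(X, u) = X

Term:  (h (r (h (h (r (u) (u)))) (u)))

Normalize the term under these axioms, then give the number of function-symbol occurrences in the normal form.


1. (h (r (h (h (r (u) (u)))) (u)))  →  (h (h (h (r (u) (u)))))
2. (h (h (h (r (u) (u)))))  →  (h (h (h (u))))
normal form: (h (h (h (u))))

size = 4


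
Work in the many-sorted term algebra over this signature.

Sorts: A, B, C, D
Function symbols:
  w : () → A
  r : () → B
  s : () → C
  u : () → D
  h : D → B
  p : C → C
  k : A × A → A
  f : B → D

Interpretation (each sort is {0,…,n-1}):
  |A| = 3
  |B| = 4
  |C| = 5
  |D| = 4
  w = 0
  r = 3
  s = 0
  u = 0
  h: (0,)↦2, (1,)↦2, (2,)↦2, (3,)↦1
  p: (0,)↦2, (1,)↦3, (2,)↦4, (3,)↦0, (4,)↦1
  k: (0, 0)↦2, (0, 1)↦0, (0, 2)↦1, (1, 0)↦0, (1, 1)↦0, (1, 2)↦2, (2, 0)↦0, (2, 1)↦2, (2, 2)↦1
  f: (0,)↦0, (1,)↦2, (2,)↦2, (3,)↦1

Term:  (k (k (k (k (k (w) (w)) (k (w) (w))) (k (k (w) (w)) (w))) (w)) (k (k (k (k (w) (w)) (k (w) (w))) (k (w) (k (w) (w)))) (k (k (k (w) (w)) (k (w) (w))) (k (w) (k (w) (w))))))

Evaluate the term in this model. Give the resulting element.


value = 1

  w = 0
  w = 0
  (k (w) (w)) = k(0, 0) = 2
  w = 0
  w = 0
  (k (w) (w)) = k(0, 0) = 2
  (k (k (w) (w)) (k (w) (w))) = k(2, 2) = 1
  w = 0
  w = 0
  (k (w) (w)) = k(0, 0) = 2
  w = 0
  (k (k (w) (w)) (w)) = k(2, 0) = 0
  (k (k (k (w) (w)) (k (w) (w))) (k (k (w) (w)) (w))) = k(1, 0) = 0
  w = 0
  (k (k (k (k (w) (w)) (k (w) (w))) (k (k (w) (w)) (w))) (w)) = k(0, 0) = 2
  w = 0
  w = 0
  (k (w) (w)) = k(0, 0) = 2
  w = 0
  w = 0
  (k (w) (w)) = k(0, 0) = 2
  (k (k (w) (w)) (k (w) (w))) = k(2, 2) = 1
  w = 0
  w = 0
  w = 0
  (k (w) (w)) = k(0, 0) = 2
  (k (w) (k (w) (w))) = k(0, 2) = 1
  (k (k (k (w) (w)) (k (w) (w))) (k (w) (k (w) (w)))) = k(1, 1) = 0
  w = 0
  w = 0
  (k (w) (w)) = k(0, 0) = 2
  w = 0
  w = 0
  (k (w) (w)) = k(0, 0) = 2
  (k (k (w) (w)) (k (w) (w))) = k(2, 2) = 1
  w = 0
  w = 0
  w = 0
  (k (w) (w)) = k(0, 0) = 2
  (k (w) (k (w) (w))) = k(0, 2) = 1
  (k (k (k (w) (w)) (k (w) (w))) (k (w) (k (w) (w)))) = k(1, 1) = 0
  (k (k (k (k (w) (w)) (k (w) (w))) (k (w) (k (w) (w)))) (k (k (k (w) (w)) (k (w) (w))) (k (w) (k (w) (w))))) = k(0, 0) = 2
  (k (k (k (k (k (w) (w)) (k (w) (w))) (k (k (w) (w)) (w))) (w)) (k (k (k (k (w) (w)) (k (w) (w))) (k (w) (k (w) (w)))) (k (k (k (w) (w)) (k (w) (w))) (k (w) (k (w) (w)))))) = k(2, 2) = 1


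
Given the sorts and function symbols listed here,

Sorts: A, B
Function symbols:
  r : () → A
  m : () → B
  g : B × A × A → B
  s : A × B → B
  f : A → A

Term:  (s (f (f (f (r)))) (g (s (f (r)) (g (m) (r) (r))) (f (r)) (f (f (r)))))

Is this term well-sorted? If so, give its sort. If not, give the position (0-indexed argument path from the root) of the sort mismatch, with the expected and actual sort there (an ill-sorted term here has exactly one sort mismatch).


        (r) : A
      (f (r)) : A
    (f (f (r))) : A
  (f (f (f (r)))) : A
        (r) : A
      (f (r)) : A
        (m) : B
        (r) : A
        (r) : A
      (g (m) (r) (r)) : B
    (s (f (r)) (g (m) (r) (r))) : B
      (r) : A
    (f (r)) : A
        (r) : A
      (f (r)) : A
    (f (f (r))) : A
  (g (s (f (r)) (g (m) (r) (r))) (f (r)) (f (f (r)))) : B
(s (f (f (f (r)))) (g (s (f (r)) (g (m) (r) (r))) (f (r)) (f (f (r))))) : B

well-sorted; sort = B


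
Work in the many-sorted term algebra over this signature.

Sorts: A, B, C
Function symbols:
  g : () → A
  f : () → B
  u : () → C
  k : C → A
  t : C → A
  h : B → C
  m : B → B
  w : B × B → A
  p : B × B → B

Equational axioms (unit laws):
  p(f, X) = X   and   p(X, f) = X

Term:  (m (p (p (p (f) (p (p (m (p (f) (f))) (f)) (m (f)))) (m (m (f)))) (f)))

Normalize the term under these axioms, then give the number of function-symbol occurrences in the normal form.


1. (m (p (p (p (f) (p (p (m (p (f) (f))) (f)) (m (f)))) (m (m (f)))) (f)))  →  (m (p (p (f) (p (p (m (p (f) (f))) (f)) (m (f)))) (m (m (f)))))
2. (m (p (p (f) (p (p (m (p (f) (f))) (f)) (m (f)))) (m (m (f)))))  →  (m (p (p (p (m (p (f) (f))) (f)) (m (f))) (m (m (f)))))
3. (m (p (p (p (m (p (f) (f))) (f)) (m (f))) (m (m (f)))))  →  (m (p (p (m (p (f) (f))) (m (f))) (m (m (f)))))
4. (m (p (p (m (p (f) (f))) (m (f))) (m (m (f)))))  →  (m (p (p (m (f)) (m (f))) (m (m (f)))))
normal form: (m (p (p (m (f)) (m (f))) (m (m (f)))))

size = 10


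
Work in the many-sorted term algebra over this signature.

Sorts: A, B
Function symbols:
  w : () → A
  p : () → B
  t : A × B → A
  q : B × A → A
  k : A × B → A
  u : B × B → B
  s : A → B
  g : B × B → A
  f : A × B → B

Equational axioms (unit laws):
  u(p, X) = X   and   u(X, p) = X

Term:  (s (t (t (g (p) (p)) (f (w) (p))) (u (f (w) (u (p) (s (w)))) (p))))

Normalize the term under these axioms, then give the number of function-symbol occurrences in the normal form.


1. (s (t (t (g (p) (p)) (f (w) (p))) (u (f (w) (u (p) (s (w)))) (p))))  →  (s (t (t (g (p) (p)) (f (w) (p))) (f (w) (u (p) (s (w))))))
2. (s (t (t (g (p) (p)) (f (w) (p))) (f (w) (u (p) (s (w))))))  →  (s (t (t (g (p) (p)) (f (w) (p))) (f (w) (s (w)))))
normal form: (s (t (t (g (p) (p)) (f (w) (p))) (f (w) (s (w)))))

size = 13


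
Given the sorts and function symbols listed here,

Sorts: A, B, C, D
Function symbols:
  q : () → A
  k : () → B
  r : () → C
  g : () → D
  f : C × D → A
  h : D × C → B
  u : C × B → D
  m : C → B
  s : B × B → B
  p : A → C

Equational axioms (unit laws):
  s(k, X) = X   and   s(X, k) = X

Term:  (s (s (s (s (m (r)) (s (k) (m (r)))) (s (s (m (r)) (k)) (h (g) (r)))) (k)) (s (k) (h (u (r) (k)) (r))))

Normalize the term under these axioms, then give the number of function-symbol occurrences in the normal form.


size = 18

1. (s (s (s (s (m (r)) (s (k) (m (r)))) (s (s (m (r)) (k)) (h (g) (r)))) (k)) (s (k) (h (u (r) (k)) (r))))  →  (s (s (s (m (r)) (s (k) (m (r)))) (s (s (m (r)) (k)) (h (g) (r)))) (s (k) (h (u (r) (k)) (r))))
2. (s (s (s (m (r)) (s (k) (m (r)))) (s (s (m (r)) (k)) (h (g) (r)))) (s (k) (h (u (r) (k)) (r))))  →  (s (s (s (m (r)) (m (r))) (s (s (m (r)) (k)) (h (g) (r)))) (s (k) (h (u (r) (k)) (r))))
3. (s (s (s (m (r)) (m (r))) (s (s (m (r)) (k)) (h (g) (r)))) (s (k) (h (u (r) (k)) (r))))  →  (s (s (s (m (r)) (m (r))) (s (m (r)) (h (g) (r)))) (s (k) (h (u (r) (k)) (r))))
4. (s (s (s (m (r)) (m (r))) (s (m (r)) (h (g) (r)))) (s (k) (h (u (r) (k)) (r))))  →  (s (s (s (m (r)) (m (r))) (s (m (r)) (h (g) (r)))) (h (u (r) (k)) (r)))
normal form: (s (s (s (m (r)) (m (r))) (s (m (r)) (h (g) (r)))) (h (u (r) (k)) (r)))


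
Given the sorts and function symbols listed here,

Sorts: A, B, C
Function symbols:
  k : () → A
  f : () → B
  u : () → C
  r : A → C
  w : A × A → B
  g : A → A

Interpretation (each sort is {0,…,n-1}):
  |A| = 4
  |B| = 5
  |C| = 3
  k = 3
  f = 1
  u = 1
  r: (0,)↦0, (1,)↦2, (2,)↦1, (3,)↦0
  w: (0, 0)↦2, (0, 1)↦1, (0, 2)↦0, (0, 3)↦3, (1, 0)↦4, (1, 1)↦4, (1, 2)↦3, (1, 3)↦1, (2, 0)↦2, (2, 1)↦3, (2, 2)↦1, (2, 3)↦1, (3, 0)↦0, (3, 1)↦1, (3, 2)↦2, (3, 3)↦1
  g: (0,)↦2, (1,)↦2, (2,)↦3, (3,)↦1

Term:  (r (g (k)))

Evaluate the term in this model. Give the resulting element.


  k = 3
  (g (k)) = g(3,) = 1
  (r (g (k))) = r(1,) = 2

value = 2


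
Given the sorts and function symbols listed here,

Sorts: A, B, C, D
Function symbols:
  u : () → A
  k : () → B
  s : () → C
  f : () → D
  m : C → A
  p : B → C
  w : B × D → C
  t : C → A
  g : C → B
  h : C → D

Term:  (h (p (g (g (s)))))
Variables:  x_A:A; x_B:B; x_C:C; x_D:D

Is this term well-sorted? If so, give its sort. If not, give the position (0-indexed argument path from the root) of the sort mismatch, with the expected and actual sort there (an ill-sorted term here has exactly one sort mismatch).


        (s) : C
      (g (s)) : B
    (g (g (s))) : ✗ arg 0 at [0, 0, 0] has sort B, expected C

ill-sorted at position [0, 0, 0]: expected C, got B


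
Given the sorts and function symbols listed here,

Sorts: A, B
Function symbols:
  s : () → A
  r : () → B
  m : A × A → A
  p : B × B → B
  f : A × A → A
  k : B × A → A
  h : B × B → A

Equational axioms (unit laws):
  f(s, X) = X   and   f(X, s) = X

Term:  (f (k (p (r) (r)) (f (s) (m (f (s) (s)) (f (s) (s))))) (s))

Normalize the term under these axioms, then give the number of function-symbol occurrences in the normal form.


size = 7

1. (f (k (p (r) (r)) (f (s) (m (f (s) (s)) (f (s) (s))))) (s))  →  (k (p (r) (r)) (f (s) (m (f (s) (s)) (f (s) (s)))))
2. (k (p (r) (r)) (f (s) (m (f (s) (s)) (f (s) (s)))))  →  (k (p (r) (r)) (m (f (s) (s)) (f (s) (s))))
3. (k (p (r) (r)) (m (f (s) (s)) (f (s) (s))))  →  (k (p (r) (r)) (m (s) (f (s) (s))))
4. (k (p (r) (r)) (m (s) (f (s) (s))))  →  (k (p (r) (r)) (m (s) (s)))
normal form: (k (p (r) (r)) (m (s) (s)))


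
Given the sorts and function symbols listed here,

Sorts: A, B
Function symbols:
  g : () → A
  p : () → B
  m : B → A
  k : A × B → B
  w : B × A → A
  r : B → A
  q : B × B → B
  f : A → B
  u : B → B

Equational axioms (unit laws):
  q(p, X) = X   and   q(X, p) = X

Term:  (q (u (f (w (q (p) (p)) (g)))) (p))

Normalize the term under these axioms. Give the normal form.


1. (q (u (f (w (q (p) (p)) (g)))) (p))  →  (u (f (w (q (p) (p)) (g))))
2. (u (f (w (q (p) (p)) (g))))  →  (u (f (w (p) (g))))

normal form = (u (f (w (p) (g))))


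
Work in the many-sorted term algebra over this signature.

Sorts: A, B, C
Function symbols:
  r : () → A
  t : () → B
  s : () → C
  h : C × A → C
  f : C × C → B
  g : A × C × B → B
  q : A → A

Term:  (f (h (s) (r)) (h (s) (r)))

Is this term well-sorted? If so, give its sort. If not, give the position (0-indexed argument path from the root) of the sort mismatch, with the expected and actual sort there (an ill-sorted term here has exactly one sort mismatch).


    (s) : C
    (r) : A
  (h (s) (r)) : C
    (s) : C
    (r) : A
  (h (s) (r)) : C
(f (h (s) (r)) (h (s) (r))) : B

well-sorted; sort = B


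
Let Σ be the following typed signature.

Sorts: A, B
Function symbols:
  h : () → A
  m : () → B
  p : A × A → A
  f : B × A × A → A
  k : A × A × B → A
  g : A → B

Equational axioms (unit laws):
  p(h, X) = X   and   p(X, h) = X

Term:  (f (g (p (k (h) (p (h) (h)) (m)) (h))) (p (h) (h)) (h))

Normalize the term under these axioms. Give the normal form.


1. (f (g (p (k (h) (p (h) (h)) (m)) (h))) (p (h) (h)) (h))  →  (f (g (k (h) (p (h) (h)) (m))) (p (h) (h)) (h))
2. (f (g (k (h) (p (h) (h)) (m))) (p (h) (h)) (h))  →  (f (g (k (h) (h) (m))) (p (h) (h)) (h))
3. (f (g (k (h) (h) (m))) (p (h) (h)) (h))  →  (f (g (k (h) (h) (m))) (h) (h))

normal form = (f (g (k (h) (h) (m))) (h) (h))


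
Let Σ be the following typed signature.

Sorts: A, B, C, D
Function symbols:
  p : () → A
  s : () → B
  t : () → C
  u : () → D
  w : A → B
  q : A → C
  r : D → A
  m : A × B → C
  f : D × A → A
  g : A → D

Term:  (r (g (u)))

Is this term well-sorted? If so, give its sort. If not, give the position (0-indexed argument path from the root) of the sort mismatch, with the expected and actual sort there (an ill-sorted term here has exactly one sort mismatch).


    (u) : D
  (g (u)) : ✗ arg 0 at [0, 0] has sort D, expected A

ill-sorted at position [0, 0]: expected A, got D


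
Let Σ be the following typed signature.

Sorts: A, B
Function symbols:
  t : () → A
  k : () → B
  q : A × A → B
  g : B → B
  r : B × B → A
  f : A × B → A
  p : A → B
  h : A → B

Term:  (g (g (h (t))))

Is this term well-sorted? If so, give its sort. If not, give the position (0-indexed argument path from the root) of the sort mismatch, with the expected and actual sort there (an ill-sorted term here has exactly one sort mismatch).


      (t) : A
    (h (t)) : B
  (g (h (t))) : B
(g (g (h (t)))) : B

well-sorted; sort = B


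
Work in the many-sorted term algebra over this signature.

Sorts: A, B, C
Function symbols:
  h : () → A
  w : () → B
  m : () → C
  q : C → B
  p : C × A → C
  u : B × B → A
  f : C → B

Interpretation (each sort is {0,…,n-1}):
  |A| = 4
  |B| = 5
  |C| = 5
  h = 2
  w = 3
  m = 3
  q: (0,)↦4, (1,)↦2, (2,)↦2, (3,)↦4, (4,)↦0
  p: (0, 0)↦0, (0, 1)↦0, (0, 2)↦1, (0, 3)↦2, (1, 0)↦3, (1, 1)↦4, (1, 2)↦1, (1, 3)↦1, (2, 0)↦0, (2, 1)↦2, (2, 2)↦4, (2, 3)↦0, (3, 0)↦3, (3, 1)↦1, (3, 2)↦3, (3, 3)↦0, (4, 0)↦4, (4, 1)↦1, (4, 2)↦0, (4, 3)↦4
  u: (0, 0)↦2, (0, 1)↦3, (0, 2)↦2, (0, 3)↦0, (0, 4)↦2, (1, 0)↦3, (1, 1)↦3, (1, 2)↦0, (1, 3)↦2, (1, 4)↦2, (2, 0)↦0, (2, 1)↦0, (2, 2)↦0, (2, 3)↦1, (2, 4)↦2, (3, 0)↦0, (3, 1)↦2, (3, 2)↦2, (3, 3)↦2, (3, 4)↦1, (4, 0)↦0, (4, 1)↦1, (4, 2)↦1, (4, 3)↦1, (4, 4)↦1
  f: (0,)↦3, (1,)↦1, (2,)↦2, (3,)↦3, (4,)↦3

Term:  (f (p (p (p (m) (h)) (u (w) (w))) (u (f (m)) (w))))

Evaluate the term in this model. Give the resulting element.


value = 3

  m = 3
  h = 2
  (p (m) (h)) = p(3, 2) = 3
  w = 3
  w = 3
  (u (w) (w)) = u(3, 3) = 2
  (p (p (m) (h)) (u (w) (w))) = p(3, 2) = 3
  m = 3
  (f (m)) = f(3,) = 3
  w = 3
  (u (f (m)) (w)) = u(3, 3) = 2
  (p (p (p (m) (h)) (u (w) (w))) (u (f (m)) (w))) = p(3, 2) = 3
  (f (p (p (p (m) (h)) (u (w) (w))) (u (f (m)) (w)))) = f(3,) = 3


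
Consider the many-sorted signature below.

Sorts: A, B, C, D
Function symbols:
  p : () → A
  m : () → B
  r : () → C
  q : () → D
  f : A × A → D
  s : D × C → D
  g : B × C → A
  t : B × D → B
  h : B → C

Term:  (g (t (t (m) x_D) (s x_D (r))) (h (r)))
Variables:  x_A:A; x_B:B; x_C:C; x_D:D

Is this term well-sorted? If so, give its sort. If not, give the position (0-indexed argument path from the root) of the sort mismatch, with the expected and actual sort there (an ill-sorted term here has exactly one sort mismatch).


      (m) : B
      x_D : D
    (t (m) x_D) : B
      x_D : D
      (r) : C
    (s x_D (r)) : D
  (t (t (m) x_D) (s x_D (r))) : B
    (r) : C
  (h (r)) : ✗ arg 0 at [1, 0] has sort C, expected B

ill-sorted at position [1, 0]: expected B, got C


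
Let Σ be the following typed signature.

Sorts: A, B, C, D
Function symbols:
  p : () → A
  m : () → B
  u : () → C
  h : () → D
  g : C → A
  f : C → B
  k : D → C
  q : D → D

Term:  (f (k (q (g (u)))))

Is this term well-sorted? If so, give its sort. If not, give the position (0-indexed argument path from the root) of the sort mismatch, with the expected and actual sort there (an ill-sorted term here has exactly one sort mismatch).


ill-sorted at position [0, 0, 0]: expected D, got A

        (u) : C
      (g (u)) : A
    (q (g (u))) : ✗ arg 0 at [0, 0, 0] has sort A, expected D


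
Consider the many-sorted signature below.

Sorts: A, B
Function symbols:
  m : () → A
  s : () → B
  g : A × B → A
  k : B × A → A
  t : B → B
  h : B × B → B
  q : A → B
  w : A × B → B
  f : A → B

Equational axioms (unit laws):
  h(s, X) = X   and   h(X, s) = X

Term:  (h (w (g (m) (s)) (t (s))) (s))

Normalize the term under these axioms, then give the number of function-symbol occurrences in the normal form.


size = 6

1. (h (w (g (m) (s)) (t (s))) (s))  →  (w (g (m) (s)) (t (s)))
normal form: (w (g (m) (s)) (t (s)))
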